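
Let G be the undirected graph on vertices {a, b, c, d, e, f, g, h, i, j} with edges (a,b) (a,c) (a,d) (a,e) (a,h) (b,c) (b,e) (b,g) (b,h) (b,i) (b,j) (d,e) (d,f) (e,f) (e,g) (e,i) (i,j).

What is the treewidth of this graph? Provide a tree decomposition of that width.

Treewidth 2.
Bags: B1 = {a, b, e}  B2 = {b, e, i}  B3 = {a, d, e}  B4 = {a, b, c}  B5 = {b, e, g}  B6 = {a, b, h}  B7 = {b, i, j}  B8 = {d, e, f}
Tree: B1–B2, B1–B3, B1–B4, B2–B5, B1–B6, B2–B7, B3–B8

The largest bag has 3 vertices, giving width 2; this decomposition certifies tw(G) ≤ 2. For the lower bound, the 3 vertices {a, d, e} are pairwise adjacent, and any tree decomposition puts a clique entirely inside one bag — forcing width ≥ 2. The upper and lower bounds meet at 2, so that is the treewidth.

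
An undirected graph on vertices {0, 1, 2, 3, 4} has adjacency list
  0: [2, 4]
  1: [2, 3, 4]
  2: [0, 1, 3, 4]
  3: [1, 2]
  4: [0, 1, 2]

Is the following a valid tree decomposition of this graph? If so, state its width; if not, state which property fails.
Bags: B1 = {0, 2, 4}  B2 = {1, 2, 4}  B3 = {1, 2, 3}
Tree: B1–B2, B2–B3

Yes; width 2.

Every vertex of G appears in some bag (union = {0, 1, 2, 3, 4}); every edge is covered by a bag; and for each vertex v the set of bags containing v is connected in the bag tree. The decomposition is therefore valid. The largest bag has 3 vertices, so the width is 2.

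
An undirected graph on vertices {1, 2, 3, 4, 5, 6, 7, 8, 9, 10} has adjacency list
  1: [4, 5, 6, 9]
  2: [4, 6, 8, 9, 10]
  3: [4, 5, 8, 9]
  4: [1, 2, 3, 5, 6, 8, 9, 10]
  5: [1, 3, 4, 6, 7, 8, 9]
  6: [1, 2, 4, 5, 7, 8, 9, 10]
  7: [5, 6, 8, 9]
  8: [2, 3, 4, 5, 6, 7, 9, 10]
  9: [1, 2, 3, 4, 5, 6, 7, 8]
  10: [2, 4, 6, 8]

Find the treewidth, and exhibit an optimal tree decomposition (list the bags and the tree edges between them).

Each bag holds 5 vertices, so the decomposition has width 4, which upper-bounds the treewidth. On the other hand G contains the 5-clique {3, 4, 5, 8, 9}. A clique must lie in a single bag of any decomposition, so no decomposition can have width below 4. Combining the bounds, tw(G) = 4.

Treewidth 4.
Bags: B1 = {4, 5, 6, 8, 9}  B2 = {1, 4, 5, 6, 9}  B3 = {2, 4, 6, 8, 9}  B4 = {3, 4, 5, 8, 9}  B5 = {2, 4, 6, 8, 10}  B6 = {5, 6, 7, 8, 9}
Tree: B1–B2, B1–B3, B1–B4, B3–B5, B1–B6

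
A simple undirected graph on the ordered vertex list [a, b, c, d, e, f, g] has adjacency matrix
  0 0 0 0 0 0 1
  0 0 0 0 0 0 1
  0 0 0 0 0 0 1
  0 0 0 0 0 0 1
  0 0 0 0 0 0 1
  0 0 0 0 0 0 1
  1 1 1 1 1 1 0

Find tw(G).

A width-1 tree decomposition is:
Bags: B1 = {f, g}  B2 = {e, g}  B3 = {d, g}  B4 = {a, g}  B5 = {c, g}  B6 = {b, g}
Tree: B1–B2, B1–B3, B1–B4, B2–B5, B4–B6
Each bag holds 2 vertices, so the decomposition has width 1, which upper-bounds the treewidth. G has an edge, so its treewidth is at least 1. Hence tw(G) = 1 exactly.

1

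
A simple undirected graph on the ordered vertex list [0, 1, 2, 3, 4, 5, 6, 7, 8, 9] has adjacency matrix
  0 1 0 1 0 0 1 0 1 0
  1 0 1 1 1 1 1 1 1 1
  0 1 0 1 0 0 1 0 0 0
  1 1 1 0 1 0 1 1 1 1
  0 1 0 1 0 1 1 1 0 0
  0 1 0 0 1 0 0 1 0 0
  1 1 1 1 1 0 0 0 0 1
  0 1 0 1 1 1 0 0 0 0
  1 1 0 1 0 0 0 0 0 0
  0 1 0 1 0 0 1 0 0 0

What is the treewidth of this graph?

3

A width-3 tree decomposition is:
Bags: B1 = {1, 2, 3, 6}  B2 = {1, 3, 4, 6}  B3 = {1, 3, 4, 7}  B4 = {0, 1, 3, 6}  B5 = {1, 3, 6, 9}  B6 = {0, 1, 3, 8}  B7 = {1, 4, 5, 7}
Tree: B1–B2, B2–B3, B1–B4, B2–B5, B4–B6, B3–B7
The largest bag has 4 vertices, giving width 3; this decomposition certifies tw(G) ≤ 3. Conversely, {0, 1, 3, 8} is a clique of size 4, and the vertices of any clique must share a bag in every tree decomposition; so some bag has ≥ 4 vertices and tw(G) ≥ 3. Hence tw(G) = 3 exactly.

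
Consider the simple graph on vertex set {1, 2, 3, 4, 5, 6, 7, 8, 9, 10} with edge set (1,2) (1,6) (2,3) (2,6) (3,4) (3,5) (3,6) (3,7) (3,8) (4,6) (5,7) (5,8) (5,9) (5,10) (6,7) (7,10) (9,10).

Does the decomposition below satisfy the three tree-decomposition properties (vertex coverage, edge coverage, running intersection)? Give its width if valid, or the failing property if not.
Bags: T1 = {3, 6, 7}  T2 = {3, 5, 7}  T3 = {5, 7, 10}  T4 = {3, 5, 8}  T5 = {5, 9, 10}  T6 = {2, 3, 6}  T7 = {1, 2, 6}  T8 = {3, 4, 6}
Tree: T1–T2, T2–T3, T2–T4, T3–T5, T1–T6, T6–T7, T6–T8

Yes; width 2.

Checking the three conditions: (i) the bags cover all of {1, 2, 3, 4, 5, 6, 7, 8, 9, 10}; (ii) for each edge, some bag contains both endpoints; (iii) the bags containing any fixed vertex form a subtree. All hold, so the decomposition is valid with width 3 − 1 = 2.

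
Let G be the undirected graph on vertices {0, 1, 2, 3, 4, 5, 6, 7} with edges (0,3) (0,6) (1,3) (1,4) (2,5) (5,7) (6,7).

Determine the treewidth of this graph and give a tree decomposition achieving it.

Treewidth 1.
One optimal decomposition is:
Bags: B1 = {2, 5}  B2 = {5, 7}  B3 = {6, 7}  B4 = {0, 6}  B5 = {0, 3}  B6 = {1, 3}  B7 = {1, 4}
Tree: B1–B2, B2–B3, B3–B4, B4–B5, B5–B6, B6–B7

The largest bag has 2 vertices, giving width 1; this decomposition certifies tw(G) ≤ 1. G has an edge, so its treewidth is at least 1. Therefore the treewidth is 1.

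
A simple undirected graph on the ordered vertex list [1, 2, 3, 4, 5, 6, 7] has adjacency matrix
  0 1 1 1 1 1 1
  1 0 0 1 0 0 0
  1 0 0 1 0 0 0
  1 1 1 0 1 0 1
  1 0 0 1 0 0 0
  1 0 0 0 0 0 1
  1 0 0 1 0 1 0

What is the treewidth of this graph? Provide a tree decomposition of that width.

Treewidth 2.
One optimal decomposition is:
Bags: B1 = {1, 4, 5}  B2 = {1, 2, 4}  B3 = {1, 4, 7}  B4 = {1, 6, 7}  B5 = {1, 3, 4}
Tree: B1–B2, B2–B3, B3–B4, B3–B5

Each bag holds 3 vertices, so the decomposition has width 2, which upper-bounds the treewidth. For the lower bound, the 3 vertices {1, 2, 4} are pairwise adjacent, and any tree decomposition puts a clique entirely inside one bag — forcing width ≥ 2. Combining the bounds, tw(G) = 2.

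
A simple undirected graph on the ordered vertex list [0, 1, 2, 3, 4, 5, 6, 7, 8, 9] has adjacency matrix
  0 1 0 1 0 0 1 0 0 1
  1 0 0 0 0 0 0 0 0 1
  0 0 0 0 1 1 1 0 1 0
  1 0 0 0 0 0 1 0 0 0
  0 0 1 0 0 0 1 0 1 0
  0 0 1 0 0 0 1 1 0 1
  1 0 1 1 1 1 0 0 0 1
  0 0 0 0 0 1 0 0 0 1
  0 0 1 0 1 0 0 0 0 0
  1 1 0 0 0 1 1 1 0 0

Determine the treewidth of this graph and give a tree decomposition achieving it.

The largest bag has 3 vertices, giving width 2; this decomposition certifies tw(G) ≤ 2. Conversely, {2, 4, 8} is a clique of size 3, and the vertices of any clique must share a bag in every tree decomposition; so some bag has ≥ 3 vertices and tw(G) ≥ 2. Combining the bounds, tw(G) = 2.

Treewidth 2.
One such decomposition:
Bags: B1 = {2, 5, 6}  B2 = {5, 6, 9}  B3 = {0, 6, 9}  B4 = {0, 3, 6}  B5 = {2, 4, 6}  B6 = {0, 1, 9}  B7 = {2, 4, 8}  B8 = {5, 7, 9}
Tree: B1–B2, B2–B3, B3–B4, B1–B5, B3–B6, B5–B7, B2–B8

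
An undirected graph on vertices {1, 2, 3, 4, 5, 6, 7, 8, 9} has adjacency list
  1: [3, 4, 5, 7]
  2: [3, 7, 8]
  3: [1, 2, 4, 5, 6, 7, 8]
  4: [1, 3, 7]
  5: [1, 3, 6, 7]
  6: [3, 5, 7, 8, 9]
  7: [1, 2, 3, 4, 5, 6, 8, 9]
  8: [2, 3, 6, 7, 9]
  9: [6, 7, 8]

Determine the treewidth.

A width-3 tree decomposition is:
Bags: B1 = {2, 3, 7, 8}  B2 = {3, 6, 7, 8}  B3 = {6, 7, 8, 9}  B4 = {3, 5, 6, 7}  B5 = {1, 3, 5, 7}  B6 = {1, 3, 4, 7}
Tree: B1–B2, B2–B3, B2–B4, B4–B5, B5–B6
Every bag has size at most 4, so the width is 4 − 1 = 3 and tw(G) ≤ 3. Conversely, {6, 7, 8, 9} is a clique of size 4, and the vertices of any clique must share a bag in every tree decomposition; so some bag has ≥ 4 vertices and tw(G) ≥ 3. The upper and lower bounds meet at 3, so that is the treewidth.

3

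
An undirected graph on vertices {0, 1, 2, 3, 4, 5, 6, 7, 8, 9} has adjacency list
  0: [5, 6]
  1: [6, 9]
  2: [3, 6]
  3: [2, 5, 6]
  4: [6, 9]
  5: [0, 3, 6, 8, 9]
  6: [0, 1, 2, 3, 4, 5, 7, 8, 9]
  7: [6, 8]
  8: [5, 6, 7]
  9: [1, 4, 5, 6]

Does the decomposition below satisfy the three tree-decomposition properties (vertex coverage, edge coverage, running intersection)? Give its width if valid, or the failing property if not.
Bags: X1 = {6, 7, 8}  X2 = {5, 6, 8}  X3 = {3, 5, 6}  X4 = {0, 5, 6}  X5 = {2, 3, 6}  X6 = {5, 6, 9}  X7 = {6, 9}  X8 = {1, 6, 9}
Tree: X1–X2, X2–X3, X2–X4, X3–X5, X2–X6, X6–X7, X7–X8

A tree decomposition must satisfy three properties: every vertex lies in some bag; for every edge, both endpoints lie together in some bag; and for every vertex, the bags containing it form a connected subtree. Here vertex 4 appears in no bag, so the decomposition is invalid.

No — vertex 4 appears in no bag.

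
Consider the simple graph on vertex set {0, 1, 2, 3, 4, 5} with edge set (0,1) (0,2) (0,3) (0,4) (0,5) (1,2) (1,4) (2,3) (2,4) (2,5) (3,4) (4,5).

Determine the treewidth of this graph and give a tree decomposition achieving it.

Every bag has size at most 4, so the width is 4 − 1 = 3 and tw(G) ≤ 3. For the lower bound, the 4 vertices {0, 1, 2, 4} are pairwise adjacent, and any tree decomposition puts a clique entirely inside one bag — forcing width ≥ 3. The upper and lower bounds meet at 3, so that is the treewidth.

Treewidth 3.
One such decomposition:
Bags: B1 = {0, 1, 2, 4}  B2 = {0, 2, 3, 4}  B3 = {0, 2, 4, 5}
Tree: B1–B2, B1–B3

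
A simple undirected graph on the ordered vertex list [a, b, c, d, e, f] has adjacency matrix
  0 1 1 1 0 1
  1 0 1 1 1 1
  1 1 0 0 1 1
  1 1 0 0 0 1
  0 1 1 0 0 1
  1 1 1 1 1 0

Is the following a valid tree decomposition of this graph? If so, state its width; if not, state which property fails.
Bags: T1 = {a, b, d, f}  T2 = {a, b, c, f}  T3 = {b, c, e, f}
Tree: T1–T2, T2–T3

Every vertex of G appears in some bag (union = {a, b, c, d, e, f}); every edge is covered by a bag; and for each vertex v the set of bags containing v is connected in the bag tree. The decomposition is therefore valid. The largest bag has 4 vertices, so the width is 3.

Yes; width 3.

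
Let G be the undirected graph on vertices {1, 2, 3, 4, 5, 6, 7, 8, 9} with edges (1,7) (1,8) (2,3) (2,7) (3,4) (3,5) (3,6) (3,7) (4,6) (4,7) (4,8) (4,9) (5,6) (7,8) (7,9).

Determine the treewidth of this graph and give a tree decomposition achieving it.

Treewidth 2.
One such decomposition:
Bags: B1 = {3, 4, 7}  B2 = {4, 7, 9}  B3 = {3, 4, 6}  B4 = {2, 3, 7}  B5 = {4, 7, 8}  B6 = {3, 5, 6}  B7 = {1, 7, 8}
Tree: B1–B2, B1–B3, B1–B4, B2–B5, B3–B6, B5–B7

Each bag holds 3 vertices, so the decomposition has width 2, which upper-bounds the treewidth. Conversely, {3, 5, 6} is a clique of size 3, and the vertices of any clique must share a bag in every tree decomposition; so some bag has ≥ 3 vertices and tw(G) ≥ 2. The upper and lower bounds meet at 2, so that is the treewidth.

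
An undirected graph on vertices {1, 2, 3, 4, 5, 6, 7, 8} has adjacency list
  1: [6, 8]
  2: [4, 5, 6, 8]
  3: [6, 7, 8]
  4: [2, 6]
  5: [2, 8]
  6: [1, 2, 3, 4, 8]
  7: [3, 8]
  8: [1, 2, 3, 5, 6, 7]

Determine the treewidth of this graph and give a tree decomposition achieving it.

Treewidth 2.
Bags: B1 = {3, 6, 8}  B2 = {2, 6, 8}  B3 = {1, 6, 8}  B4 = {2, 4, 6}  B5 = {2, 5, 8}  B6 = {3, 7, 8}
Tree: B1–B2, B1–B3, B2–B4, B2–B5, B1–B6

The largest bag has 3 vertices, giving width 2; this decomposition certifies tw(G) ≤ 2. On the other hand G contains the 3-clique {2, 5, 8}. A clique must lie in a single bag of any decomposition, so no decomposition can have width below 2. Hence tw(G) = 2 exactly.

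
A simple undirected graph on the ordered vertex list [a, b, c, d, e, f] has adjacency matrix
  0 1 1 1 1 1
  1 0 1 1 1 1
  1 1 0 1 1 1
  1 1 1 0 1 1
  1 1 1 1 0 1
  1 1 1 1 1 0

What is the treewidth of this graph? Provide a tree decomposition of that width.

Treewidth 5.
One such decomposition:
Bags: B1 = {a, b, c, d, e, f}
Tree: (single bag)

With just one bag of size 6, the width is 6 − 1 = 5, so tw(G) ≤ 5. Conversely, {a, b, c, d, e, f} is a clique of size 6, and the vertices of any clique must share a bag in every tree decomposition; so some bag has ≥ 6 vertices and tw(G) ≥ 5. The upper and lower bounds meet at 5, so that is the treewidth.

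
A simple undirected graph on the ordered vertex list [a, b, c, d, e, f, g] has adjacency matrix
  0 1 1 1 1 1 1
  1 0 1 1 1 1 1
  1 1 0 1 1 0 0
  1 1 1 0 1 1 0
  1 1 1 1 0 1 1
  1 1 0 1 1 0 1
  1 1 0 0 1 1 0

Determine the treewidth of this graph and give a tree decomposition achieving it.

Every bag has size at most 5, so the width is 5 − 1 = 4 and tw(G) ≤ 4. Conversely, {a, b, c, d, e} is a clique of size 5, and the vertices of any clique must share a bag in every tree decomposition; so some bag has ≥ 5 vertices and tw(G) ≥ 4. Combining the bounds, tw(G) = 4.

Treewidth 4.
One such decomposition:
Bags: B1 = {a, b, d, e, f}  B2 = {a, b, e, f, g}  B3 = {a, b, c, d, e}
Tree: B1–B2, B1–B3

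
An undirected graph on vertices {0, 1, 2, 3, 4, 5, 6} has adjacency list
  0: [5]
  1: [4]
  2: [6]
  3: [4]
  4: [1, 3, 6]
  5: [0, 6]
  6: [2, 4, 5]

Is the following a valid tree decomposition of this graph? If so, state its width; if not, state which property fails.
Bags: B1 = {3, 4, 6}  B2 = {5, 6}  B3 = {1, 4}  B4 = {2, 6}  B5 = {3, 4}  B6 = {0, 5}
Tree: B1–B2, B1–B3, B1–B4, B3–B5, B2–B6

No — bags containing vertex 3 are not connected in the tree.

A tree decomposition must satisfy three properties: every vertex lies in some bag; for every edge, both endpoints lie together in some bag; and for every vertex, the bags containing it form a connected subtree. Here bags containing vertex 3 are not connected in the tree, so the decomposition is invalid.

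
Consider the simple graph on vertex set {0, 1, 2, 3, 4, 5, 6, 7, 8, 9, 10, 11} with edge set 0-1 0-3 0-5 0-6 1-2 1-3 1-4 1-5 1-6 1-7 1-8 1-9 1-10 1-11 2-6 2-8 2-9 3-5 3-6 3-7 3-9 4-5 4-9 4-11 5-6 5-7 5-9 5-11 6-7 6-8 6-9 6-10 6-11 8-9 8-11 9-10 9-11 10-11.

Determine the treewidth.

A width-4 tree decomposition is:
Bags: B1 = {1, 2, 6, 8, 9}  B2 = {1, 6, 8, 9, 11}  B3 = {1, 5, 6, 9, 11}  B4 = {1, 3, 5, 6, 9}  B5 = {0, 1, 3, 5, 6}  B6 = {1, 4, 5, 9, 11}  B7 = {1, 3, 5, 6, 7}  B8 = {1, 6, 9, 10, 11}
Tree: B1–B2, B2–B3, B3–B4, B4–B5, B3–B6, B5–B7, B2–B8
Every bag has size at most 5, so the width is 5 − 1 = 4 and tw(G) ≤ 4. Conversely, {1, 4, 5, 9, 11} is a clique of size 5, and the vertices of any clique must share a bag in every tree decomposition; so some bag has ≥ 5 vertices and tw(G) ≥ 4. Therefore the treewidth is 4.

4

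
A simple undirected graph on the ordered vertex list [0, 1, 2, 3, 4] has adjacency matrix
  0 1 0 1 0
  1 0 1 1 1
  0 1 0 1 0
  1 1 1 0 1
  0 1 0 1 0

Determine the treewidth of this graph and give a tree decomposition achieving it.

Treewidth 2.
One such decomposition:
Bags: B1 = {1, 3, 4}  B2 = {1, 2, 3}  B3 = {0, 1, 3}
Tree: B1–B2, B1–B3

The largest bag has 3 vertices, giving width 2; this decomposition certifies tw(G) ≤ 2. Conversely, {0, 1, 3} is a clique of size 3, and the vertices of any clique must share a bag in every tree decomposition; so some bag has ≥ 3 vertices and tw(G) ≥ 2. The upper and lower bounds meet at 2, so that is the treewidth.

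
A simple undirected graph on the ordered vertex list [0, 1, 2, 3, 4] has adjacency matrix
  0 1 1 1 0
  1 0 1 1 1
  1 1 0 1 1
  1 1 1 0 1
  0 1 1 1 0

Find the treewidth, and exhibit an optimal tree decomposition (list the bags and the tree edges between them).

Every bag has size at most 4, so the width is 4 − 1 = 3 and tw(G) ≤ 3. On the other hand G contains the 4-clique {0, 1, 2, 3}. A clique must lie in a single bag of any decomposition, so no decomposition can have width below 3. The upper and lower bounds meet at 3, so that is the treewidth.

Treewidth 3.
One such decomposition:
Bags: B1 = {1, 2, 3, 4}  B2 = {0, 1, 2, 3}
Tree: B1–B2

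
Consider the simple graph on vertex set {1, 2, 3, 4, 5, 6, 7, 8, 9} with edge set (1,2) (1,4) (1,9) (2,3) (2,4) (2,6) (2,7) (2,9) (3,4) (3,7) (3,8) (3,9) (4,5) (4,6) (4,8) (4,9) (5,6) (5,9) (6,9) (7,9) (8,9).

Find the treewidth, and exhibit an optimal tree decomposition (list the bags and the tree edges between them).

Each bag holds 4 vertices, so the decomposition has width 3, which upper-bounds the treewidth. On the other hand G contains the 4-clique {3, 4, 8, 9}. A clique must lie in a single bag of any decomposition, so no decomposition can have width below 3. Therefore the treewidth is 3.

Treewidth 3.
One such decomposition:
Bags: B1 = {2, 4, 6, 9}  B2 = {2, 3, 4, 9}  B3 = {2, 3, 7, 9}  B4 = {4, 5, 6, 9}  B5 = {3, 4, 8, 9}  B6 = {1, 2, 4, 9}
Tree: B1–B2, B2–B3, B1–B4, B2–B5, B2–B6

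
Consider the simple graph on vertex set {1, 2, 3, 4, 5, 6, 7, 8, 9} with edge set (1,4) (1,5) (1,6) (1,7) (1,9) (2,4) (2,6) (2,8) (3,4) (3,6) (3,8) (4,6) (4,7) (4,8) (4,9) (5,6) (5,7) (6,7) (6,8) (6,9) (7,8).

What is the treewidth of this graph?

A width-3 tree decomposition is:
Bags: B1 = {3, 4, 6, 8}  B2 = {2, 4, 6, 8}  B3 = {4, 6, 7, 8}  B4 = {1, 4, 6, 7}  B5 = {1, 5, 6, 7}  B6 = {1, 4, 6, 9}
Tree: B1–B2, B2–B3, B3–B4, B4–B5, B4–B6
Every bag has size at most 4, so the width is 4 − 1 = 3 and tw(G) ≤ 3. For the lower bound, the 4 vertices {2, 4, 6, 8} are pairwise adjacent, and any tree decomposition puts a clique entirely inside one bag — forcing width ≥ 3. Therefore the treewidth is 3.

3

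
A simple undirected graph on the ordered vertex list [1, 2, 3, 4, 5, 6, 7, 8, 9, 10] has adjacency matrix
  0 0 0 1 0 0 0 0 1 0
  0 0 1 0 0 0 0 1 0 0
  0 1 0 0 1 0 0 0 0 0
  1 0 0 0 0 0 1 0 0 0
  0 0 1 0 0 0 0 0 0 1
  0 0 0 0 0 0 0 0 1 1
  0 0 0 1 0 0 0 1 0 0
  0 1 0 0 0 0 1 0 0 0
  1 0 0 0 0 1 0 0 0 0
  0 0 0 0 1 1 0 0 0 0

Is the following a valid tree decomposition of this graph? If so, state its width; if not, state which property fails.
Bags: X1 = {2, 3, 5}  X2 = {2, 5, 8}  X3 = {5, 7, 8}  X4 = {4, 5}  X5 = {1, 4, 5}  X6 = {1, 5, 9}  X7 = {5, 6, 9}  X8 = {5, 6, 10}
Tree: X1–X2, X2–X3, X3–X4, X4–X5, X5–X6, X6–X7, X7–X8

No — edge (7,4) lies in no bag.

A tree decomposition must satisfy three properties: every vertex lies in some bag; for every edge, both endpoints lie together in some bag; and for every vertex, the bags containing it form a connected subtree. Here edge (7,4) lies in no bag, so the decomposition is invalid.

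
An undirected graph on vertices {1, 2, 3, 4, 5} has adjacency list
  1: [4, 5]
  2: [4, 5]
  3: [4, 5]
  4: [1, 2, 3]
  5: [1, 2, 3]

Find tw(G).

2

A width-2 tree decomposition is:
Bags: B1 = {1, 4, 5}  B2 = {2, 4, 5}  B3 = {3, 4, 5}
Tree: B1–B2, B2–B3
The largest bag has 3 vertices, giving width 2; this decomposition certifies tw(G) ≤ 2. For the lower bound, G contains the cycle 4–1–5–2–4, so G is not a forest; only forests have treewidth ≤ 1, hence tw(G) ≥ 2. The upper and lower bounds meet at 2, so that is the treewidth.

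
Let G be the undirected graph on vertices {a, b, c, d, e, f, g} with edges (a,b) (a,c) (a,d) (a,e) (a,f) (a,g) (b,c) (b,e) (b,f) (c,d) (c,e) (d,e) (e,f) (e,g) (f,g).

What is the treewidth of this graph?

3

A width-3 tree decomposition is:
Bags: B1 = {a, c, d, e}  B2 = {a, b, c, e}  B3 = {a, b, e, f}  B4 = {a, e, f, g}
Tree: B1–B2, B2–B3, B3–B4
The largest bag has 4 vertices, giving width 3; this decomposition certifies tw(G) ≤ 3. On the other hand G contains the 4-clique {a, c, d, e}. A clique must lie in a single bag of any decomposition, so no decomposition can have width below 3. Combining the bounds, tw(G) = 3.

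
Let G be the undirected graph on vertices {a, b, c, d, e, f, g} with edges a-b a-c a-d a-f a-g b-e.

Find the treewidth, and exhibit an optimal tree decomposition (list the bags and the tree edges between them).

Treewidth 1.
One optimal decomposition is:
Bags: B1 = {a, d}  B2 = {a, b}  B3 = {a, c}  B4 = {b, e}  B5 = {a, g}  B6 = {a, f}
Tree: B1–B2, B1–B3, B2–B4, B1–B5, B2–B6

The largest bag has 2 vertices, giving width 1; this decomposition certifies tw(G) ≤ 1. G has an edge, so its treewidth is at least 1. Hence tw(G) = 1 exactly.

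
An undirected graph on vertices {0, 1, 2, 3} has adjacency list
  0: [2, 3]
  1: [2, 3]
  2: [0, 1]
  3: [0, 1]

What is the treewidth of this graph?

A width-2 tree decomposition is:
Bags: B1 = {0, 2, 3}  B2 = {1, 2, 3}
Tree: B1–B2
The largest bag has 3 vertices, giving width 2; this decomposition certifies tw(G) ≤ 2. For the lower bound, G contains the cycle 2–0–3–1–2, so G is not a forest; only forests have treewidth ≤ 1, hence tw(G) ≥ 2. Therefore the treewidth is 2.

2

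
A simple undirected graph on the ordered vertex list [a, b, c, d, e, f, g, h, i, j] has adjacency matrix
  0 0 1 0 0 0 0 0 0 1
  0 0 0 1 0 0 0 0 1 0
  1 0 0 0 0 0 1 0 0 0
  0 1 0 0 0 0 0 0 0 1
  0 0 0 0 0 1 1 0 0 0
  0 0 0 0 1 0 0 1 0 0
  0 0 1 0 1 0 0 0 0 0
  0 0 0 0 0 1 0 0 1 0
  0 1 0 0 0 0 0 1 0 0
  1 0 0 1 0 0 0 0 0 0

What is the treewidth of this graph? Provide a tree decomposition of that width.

Treewidth 2.
One such decomposition:
Bags: B1 = {e, f, g}  B2 = {c, f, g}  B3 = {a, c, f}  B4 = {a, f, j}  B5 = {d, f, j}  B6 = {b, d, f}  B7 = {b, f, i}  B8 = {f, h, i}
Tree: B1–B2, B2–B3, B3–B4, B4–B5, B5–B6, B6–B7, B7–B8

The largest bag has 3 vertices, giving width 2; this decomposition certifies tw(G) ≤ 2. Since f–e–g–c–a–j–d–b–i–h–f is a cycle in G, G is not acyclic. Forests are exactly the graphs of treewidth ≤ 1, so tw(G) ≥ 2. Combining the bounds, tw(G) = 2.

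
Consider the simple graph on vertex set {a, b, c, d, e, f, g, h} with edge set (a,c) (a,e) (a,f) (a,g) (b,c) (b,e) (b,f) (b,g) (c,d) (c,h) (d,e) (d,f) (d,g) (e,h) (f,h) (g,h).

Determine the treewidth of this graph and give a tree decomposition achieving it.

Treewidth 4.
Bags: B1 = {a, b, d, f, h}  B2 = {a, b, c, d, h}  B3 = {a, b, d, g, h}  B4 = {a, b, d, e, h}
Tree: B1–B2, B2–B3, B3–B4

Each bag holds 5 vertices, so the decomposition has width 4, which upper-bounds the treewidth. For the lower bound: the 5 vertex sets {d,f}, {a,c}, {g,h}, {b}, {e} are disjoint, each induces a connected subgraph, and every pair is joined by at least one edge of G. Contracting each set to a single vertex therefore yields K_{5} as a minor, and since treewidth is minor-monotone, tw(G) ≥ tw(K_{5}) = 4. Combining the bounds, tw(G) = 4.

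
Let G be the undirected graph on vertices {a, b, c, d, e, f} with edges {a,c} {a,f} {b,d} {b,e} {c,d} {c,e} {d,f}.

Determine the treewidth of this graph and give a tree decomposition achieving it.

Each bag holds 3 vertices, so the decomposition has width 2, which upper-bounds the treewidth. The edges f–a–c–d–f form a cycle, so G is not a tree and its treewidth is at least 2. The upper and lower bounds meet at 2, so that is the treewidth.

Treewidth 2.
One optimal decomposition is:
Bags: B1 = {a, d, f}  B2 = {a, c, d}  B3 = {b, c, d}  B4 = {b, c, e}
Tree: B1–B2, B2–B3, B3–B4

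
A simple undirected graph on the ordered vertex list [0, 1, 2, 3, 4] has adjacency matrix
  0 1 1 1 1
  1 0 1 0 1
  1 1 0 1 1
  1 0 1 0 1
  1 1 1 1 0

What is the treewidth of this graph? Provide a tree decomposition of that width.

Treewidth 3.
One such decomposition:
Bags: B1 = {0, 1, 2, 4}  B2 = {0, 2, 3, 4}
Tree: B1–B2

Every bag has size at most 4, so the width is 4 − 1 = 3 and tw(G) ≤ 3. Conversely, {0, 1, 2, 4} is a clique of size 4, and the vertices of any clique must share a bag in every tree decomposition; so some bag has ≥ 4 vertices and tw(G) ≥ 3. The upper and lower bounds meet at 3, so that is the treewidth.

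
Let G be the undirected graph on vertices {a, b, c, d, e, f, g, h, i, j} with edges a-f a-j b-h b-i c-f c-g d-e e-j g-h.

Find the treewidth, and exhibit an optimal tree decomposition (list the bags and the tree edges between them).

Treewidth 1.
One such decomposition:
Bags: B1 = {b, i}  B2 = {b, h}  B3 = {g, h}  B4 = {c, g}  B5 = {c, f}  B6 = {a, f}  B7 = {a, j}  B8 = {e, j}  B9 = {d, e}
Tree: B1–B2, B2–B3, B3–B4, B4–B5, B5–B6, B6–B7, B7–B8, B8–B9

The largest bag has 2 vertices, giving width 1; this decomposition certifies tw(G) ≤ 1. Any graph with an edge has treewidth ≥ 1, and G has the edge i–b. Hence tw(G) = 1 exactly.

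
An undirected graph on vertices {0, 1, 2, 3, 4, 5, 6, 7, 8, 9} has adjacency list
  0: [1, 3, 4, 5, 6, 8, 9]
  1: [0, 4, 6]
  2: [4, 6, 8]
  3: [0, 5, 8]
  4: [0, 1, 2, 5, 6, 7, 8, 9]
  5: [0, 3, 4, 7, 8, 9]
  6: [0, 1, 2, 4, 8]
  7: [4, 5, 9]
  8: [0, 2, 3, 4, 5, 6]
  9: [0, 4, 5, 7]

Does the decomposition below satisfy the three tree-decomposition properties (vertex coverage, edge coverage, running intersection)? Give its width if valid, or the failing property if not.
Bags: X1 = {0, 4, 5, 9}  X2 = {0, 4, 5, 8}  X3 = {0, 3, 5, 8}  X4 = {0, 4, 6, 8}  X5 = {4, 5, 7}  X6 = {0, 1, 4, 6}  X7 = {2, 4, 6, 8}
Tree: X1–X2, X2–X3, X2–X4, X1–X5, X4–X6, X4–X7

No — edge (9,7) lies in no bag.

A tree decomposition must satisfy three properties: every vertex lies in some bag; for every edge, both endpoints lie together in some bag; and for every vertex, the bags containing it form a connected subtree. Here edge (9,7) lies in no bag, so the decomposition is invalid.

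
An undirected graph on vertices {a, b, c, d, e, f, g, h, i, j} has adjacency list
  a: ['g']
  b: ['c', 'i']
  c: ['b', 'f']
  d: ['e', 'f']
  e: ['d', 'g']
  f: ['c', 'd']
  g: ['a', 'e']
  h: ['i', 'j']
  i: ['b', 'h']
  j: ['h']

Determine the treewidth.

A width-1 tree decomposition is:
Bags: B1 = {h, j}  B2 = {h, i}  B3 = {b, i}  B4 = {b, c}  B5 = {c, f}  B6 = {d, f}  B7 = {d, e}  B8 = {e, g}  B9 = {a, g}
Tree: B1–B2, B2–B3, B3–B4, B4–B5, B5–B6, B6–B7, B7–B8, B8–B9
Every bag has size at most 2, so the width is 2 − 1 = 1 and tw(G) ≤ 1. G has an edge, so its treewidth is at least 1. Hence tw(G) = 1 exactly.

1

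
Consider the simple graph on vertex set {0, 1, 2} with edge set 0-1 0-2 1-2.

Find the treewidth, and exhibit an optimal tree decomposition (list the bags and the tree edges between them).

Treewidth 2.
One such decomposition:
Bags: B1 = {0, 1, 2}
Tree: (single bag)

With just one bag of size 3, the width is 3 − 1 = 2, so tw(G) ≤ 2. On the other hand G contains the 3-clique {0, 1, 2}. A clique must lie in a single bag of any decomposition, so no decomposition can have width below 2. The upper and lower bounds meet at 2, so that is the treewidth.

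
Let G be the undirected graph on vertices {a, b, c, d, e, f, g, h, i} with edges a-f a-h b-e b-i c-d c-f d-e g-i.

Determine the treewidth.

1

A width-1 tree decomposition is:
Bags: B1 = {a, h}  B2 = {a, f}  B3 = {c, f}  B4 = {c, d}  B5 = {d, e}  B6 = {b, e}  B7 = {b, i}  B8 = {g, i}
Tree: B1–B2, B2–B3, B3–B4, B4–B5, B5–B6, B6–B7, B7–B8
The largest bag has 2 vertices, giving width 1; this decomposition certifies tw(G) ≤ 1. Since G has at least one edge (e.g. h–a), it is not an edgeless graph, so tw(G) ≥ 1. Combining the bounds, tw(G) = 1.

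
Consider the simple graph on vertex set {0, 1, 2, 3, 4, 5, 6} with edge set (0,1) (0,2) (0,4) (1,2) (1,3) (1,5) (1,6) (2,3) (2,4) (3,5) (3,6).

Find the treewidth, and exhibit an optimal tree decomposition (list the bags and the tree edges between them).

Each bag holds 3 vertices, so the decomposition has width 2, which upper-bounds the treewidth. For the lower bound, the 3 vertices {0, 1, 2} are pairwise adjacent, and any tree decomposition puts a clique entirely inside one bag — forcing width ≥ 2. Combining the bounds, tw(G) = 2.

Treewidth 2.
One such decomposition:
Bags: B1 = {1, 3, 6}  B2 = {1, 2, 3}  B3 = {0, 1, 2}  B4 = {1, 3, 5}  B5 = {0, 2, 4}
Tree: B1–B2, B2–B3, B2–B4, B3–B5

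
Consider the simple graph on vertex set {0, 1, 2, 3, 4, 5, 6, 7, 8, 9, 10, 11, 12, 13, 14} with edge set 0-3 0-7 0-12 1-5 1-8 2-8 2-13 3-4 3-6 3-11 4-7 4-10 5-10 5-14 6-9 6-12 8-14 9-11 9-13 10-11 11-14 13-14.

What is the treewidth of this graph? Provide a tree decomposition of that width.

Every bag has size at most 4, so the width is 4 − 1 = 3 and tw(G) ≤ 3. For the lower bound: the 4 vertex sets {1,2,8}, {13}, {14}, {5,9,10,11} are disjoint, each induces a connected subgraph, and every pair is joined by at least one edge of G. Contracting each set to a single vertex therefore yields K_{4} as a minor, and since treewidth is minor-monotone, tw(G) ≥ tw(K_{4}) = 3. Combining the bounds, tw(G) = 3.

Treewidth 3.
Bags: B1 = {1, 2, 8, 13}  B2 = {1, 8, 13, 14}  B3 = {1, 5, 13, 14}  B4 = {5, 9, 13, 14}  B5 = {5, 9, 11, 14}  B6 = {5, 9, 10, 11}  B7 = {6, 9, 10, 11}  B8 = {3, 6, 10, 11}  B9 = {3, 4, 6, 10}  B10 = {3, 4, 6, 12}  B11 = {0, 3, 4, 12}  B12 = {0, 4, 7, 12}
Tree: B1–B2, B2–B3, B3–B4, B4–B5, B5–B6, B6–B7, B7–B8, B8–B9, B9–B10, B10–B11, B11–B12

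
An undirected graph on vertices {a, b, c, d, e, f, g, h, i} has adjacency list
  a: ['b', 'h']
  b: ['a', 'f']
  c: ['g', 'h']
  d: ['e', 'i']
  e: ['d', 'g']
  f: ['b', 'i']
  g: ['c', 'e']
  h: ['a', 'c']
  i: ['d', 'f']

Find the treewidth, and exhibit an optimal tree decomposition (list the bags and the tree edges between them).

Treewidth 2.
One such decomposition:
Bags: B1 = {d, e, i}  B2 = {e, f, i}  B3 = {b, e, f}  B4 = {a, b, e}  B5 = {a, e, h}  B6 = {c, e, h}  B7 = {c, e, g}
Tree: B1–B2, B2–B3, B3–B4, B4–B5, B5–B6, B6–B7

Every bag has size at most 3, so the width is 3 − 1 = 2 and tw(G) ≤ 2. For the lower bound, G contains the cycle e–d–i–f–b–a–h–c–g–e, so G is not a forest; only forests have treewidth ≤ 1, hence tw(G) ≥ 2. The upper and lower bounds meet at 2, so that is the treewidth.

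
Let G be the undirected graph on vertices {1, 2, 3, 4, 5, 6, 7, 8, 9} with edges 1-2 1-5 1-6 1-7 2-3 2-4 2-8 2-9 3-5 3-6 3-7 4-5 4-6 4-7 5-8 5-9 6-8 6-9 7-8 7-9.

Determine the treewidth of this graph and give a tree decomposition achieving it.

Each bag holds 5 vertices, so the decomposition has width 4, which upper-bounds the treewidth. For the lower bound: the 5 vertex sets {1,7}, {6,9}, {2,3}, {5}, {8} are disjoint, each induces a connected subgraph, and every pair is joined by at least one edge of G. Contracting each set to a single vertex therefore yields K_{5} as a minor, and since treewidth is minor-monotone, tw(G) ≥ tw(K_{5}) = 4. The upper and lower bounds meet at 4, so that is the treewidth.

Treewidth 4.
Bags: B1 = {1, 2, 5, 6, 7}  B2 = {2, 5, 6, 7, 9}  B3 = {2, 3, 5, 6, 7}  B4 = {2, 5, 6, 7, 8}  B5 = {2, 4, 5, 6, 7}
Tree: B1–B2, B2–B3, B3–B4, B4–B5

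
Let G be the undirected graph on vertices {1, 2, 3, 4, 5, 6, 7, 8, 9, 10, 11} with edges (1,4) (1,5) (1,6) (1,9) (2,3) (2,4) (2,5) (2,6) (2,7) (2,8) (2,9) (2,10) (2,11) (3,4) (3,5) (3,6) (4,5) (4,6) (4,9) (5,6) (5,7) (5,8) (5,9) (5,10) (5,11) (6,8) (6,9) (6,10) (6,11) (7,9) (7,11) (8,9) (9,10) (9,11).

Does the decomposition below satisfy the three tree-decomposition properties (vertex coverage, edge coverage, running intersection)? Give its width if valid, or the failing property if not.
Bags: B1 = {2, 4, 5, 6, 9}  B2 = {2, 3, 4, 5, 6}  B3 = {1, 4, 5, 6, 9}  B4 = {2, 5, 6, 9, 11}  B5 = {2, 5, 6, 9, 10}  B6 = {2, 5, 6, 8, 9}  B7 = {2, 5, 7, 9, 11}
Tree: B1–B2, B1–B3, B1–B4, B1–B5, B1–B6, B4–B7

Every vertex of G appears in some bag (union = {1, 2, 3, 4, 5, 6, 7, 8, 9, 10, 11}); every edge is covered by a bag; and for each vertex v the set of bags containing v is connected in the bag tree. The decomposition is therefore valid. The largest bag has 5 vertices, so the width is 4.

Yes; width 4.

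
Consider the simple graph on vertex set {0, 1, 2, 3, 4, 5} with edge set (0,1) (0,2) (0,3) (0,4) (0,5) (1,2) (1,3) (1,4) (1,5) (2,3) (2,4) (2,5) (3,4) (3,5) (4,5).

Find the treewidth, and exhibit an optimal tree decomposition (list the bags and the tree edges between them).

With just one bag of size 6, the width is 6 − 1 = 5, so tw(G) ≤ 5. For the lower bound, the 6 vertices {0, 1, 2, 3, 4, 5} are pairwise adjacent, and any tree decomposition puts a clique entirely inside one bag — forcing width ≥ 5. The upper and lower bounds meet at 5, so that is the treewidth.

Treewidth 5.
One such decomposition:
Bags: B1 = {0, 1, 2, 3, 4, 5}
Tree: (single bag)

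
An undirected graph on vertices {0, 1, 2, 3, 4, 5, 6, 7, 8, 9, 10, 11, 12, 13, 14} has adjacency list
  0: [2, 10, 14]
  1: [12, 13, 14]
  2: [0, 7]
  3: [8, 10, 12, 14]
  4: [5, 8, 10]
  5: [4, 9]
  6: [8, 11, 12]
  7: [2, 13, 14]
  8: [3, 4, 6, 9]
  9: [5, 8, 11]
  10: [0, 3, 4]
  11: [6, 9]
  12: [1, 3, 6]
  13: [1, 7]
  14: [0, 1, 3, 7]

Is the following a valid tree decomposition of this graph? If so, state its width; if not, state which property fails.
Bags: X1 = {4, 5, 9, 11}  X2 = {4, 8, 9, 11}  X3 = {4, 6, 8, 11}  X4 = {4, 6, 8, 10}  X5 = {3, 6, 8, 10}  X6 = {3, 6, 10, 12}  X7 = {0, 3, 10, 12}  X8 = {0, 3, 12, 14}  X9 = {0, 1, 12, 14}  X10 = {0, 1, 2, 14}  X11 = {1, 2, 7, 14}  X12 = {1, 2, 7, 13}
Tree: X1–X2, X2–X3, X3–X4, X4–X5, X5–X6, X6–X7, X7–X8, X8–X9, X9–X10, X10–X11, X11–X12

Checking the three conditions: (i) the bags cover all of {0, 1, 2, 3, 4, 5, 6, 7, 8, 9, 10, 11, 12, 13, 14}; (ii) for each edge, some bag contains both endpoints; (iii) the bags containing any fixed vertex form a subtree. All hold, so the decomposition is valid with width 4 − 1 = 3.

Yes; width 3.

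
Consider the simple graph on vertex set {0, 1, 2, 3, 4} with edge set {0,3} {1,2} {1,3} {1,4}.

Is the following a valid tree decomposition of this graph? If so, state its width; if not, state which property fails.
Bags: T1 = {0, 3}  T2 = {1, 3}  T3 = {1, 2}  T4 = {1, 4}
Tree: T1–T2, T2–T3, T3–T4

Yes; width 1.

Checking the three conditions: (i) the bags cover all of {0, 1, 2, 3, 4}; (ii) for each edge, some bag contains both endpoints; (iii) the bags containing any fixed vertex form a subtree. All hold, so the decomposition is valid with width 2 − 1 = 1.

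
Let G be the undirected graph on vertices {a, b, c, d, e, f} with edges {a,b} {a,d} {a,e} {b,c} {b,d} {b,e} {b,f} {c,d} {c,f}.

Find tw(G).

A width-2 tree decomposition is:
Bags: B1 = {b, c, d}  B2 = {a, b, d}  B3 = {a, b, e}  B4 = {b, c, f}
Tree: B1–B2, B2–B3, B1–B4
Each bag holds 3 vertices, so the decomposition has width 2, which upper-bounds the treewidth. On the other hand G contains the 3-clique {b, c, d}. A clique must lie in a single bag of any decomposition, so no decomposition can have width below 2. Therefore the treewidth is 2.

2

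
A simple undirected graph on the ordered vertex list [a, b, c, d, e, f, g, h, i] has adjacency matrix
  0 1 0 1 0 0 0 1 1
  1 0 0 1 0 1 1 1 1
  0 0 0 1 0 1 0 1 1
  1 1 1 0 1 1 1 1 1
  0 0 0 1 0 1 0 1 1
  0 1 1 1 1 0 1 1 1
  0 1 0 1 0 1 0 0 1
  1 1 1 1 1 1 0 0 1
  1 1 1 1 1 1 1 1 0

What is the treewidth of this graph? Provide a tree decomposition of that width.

Every bag has size at most 5, so the width is 5 − 1 = 4 and tw(G) ≤ 4. Conversely, {a, b, d, h, i} is a clique of size 5, and the vertices of any clique must share a bag in every tree decomposition; so some bag has ≥ 5 vertices and tw(G) ≥ 4. Combining the bounds, tw(G) = 4.

Treewidth 4.
Bags: B1 = {d, e, f, h, i}  B2 = {b, d, f, h, i}  B3 = {b, d, f, g, i}  B4 = {c, d, f, h, i}  B5 = {a, b, d, h, i}
Tree: B1–B2, B2–B3, B1–B4, B2–B5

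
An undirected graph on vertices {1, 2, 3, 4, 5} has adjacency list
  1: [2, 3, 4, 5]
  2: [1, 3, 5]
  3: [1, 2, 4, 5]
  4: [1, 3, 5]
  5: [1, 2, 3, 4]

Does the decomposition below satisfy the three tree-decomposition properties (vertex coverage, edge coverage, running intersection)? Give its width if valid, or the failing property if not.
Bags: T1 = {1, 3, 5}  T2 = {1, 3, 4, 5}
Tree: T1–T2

A tree decomposition must satisfy three properties: every vertex lies in some bag; for every edge, both endpoints lie together in some bag; and for every vertex, the bags containing it form a connected subtree. Here vertex 2 appears in no bag, so the decomposition is invalid.

No — vertex 2 appears in no bag.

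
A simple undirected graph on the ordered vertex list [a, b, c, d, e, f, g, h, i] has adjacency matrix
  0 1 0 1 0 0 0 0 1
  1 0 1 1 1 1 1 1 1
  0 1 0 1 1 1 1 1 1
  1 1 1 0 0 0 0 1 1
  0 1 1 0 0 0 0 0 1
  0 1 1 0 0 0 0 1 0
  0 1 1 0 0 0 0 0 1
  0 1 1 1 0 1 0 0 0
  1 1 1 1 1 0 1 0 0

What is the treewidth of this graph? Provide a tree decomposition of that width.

Each bag holds 4 vertices, so the decomposition has width 3, which upper-bounds the treewidth. Conversely, {b, c, d, h} is a clique of size 4, and the vertices of any clique must share a bag in every tree decomposition; so some bag has ≥ 4 vertices and tw(G) ≥ 3. Hence tw(G) = 3 exactly.

Treewidth 3.
One such decomposition:
Bags: B1 = {b, c, d, i}  B2 = {b, c, d, h}  B3 = {a, b, d, i}  B4 = {b, c, f, h}  B5 = {b, c, e, i}  B6 = {b, c, g, i}
Tree: B1–B2, B1–B3, B2–B4, B1–B5, B1–B6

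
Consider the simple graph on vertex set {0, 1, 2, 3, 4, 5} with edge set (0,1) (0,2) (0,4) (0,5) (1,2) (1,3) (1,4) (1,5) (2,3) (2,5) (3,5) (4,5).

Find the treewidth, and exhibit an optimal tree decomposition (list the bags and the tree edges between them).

Treewidth 3.
One such decomposition:
Bags: B1 = {0, 1, 2, 5}  B2 = {0, 1, 4, 5}  B3 = {1, 2, 3, 5}
Tree: B1–B2, B1–B3

Every bag has size at most 4, so the width is 4 − 1 = 3 and tw(G) ≤ 3. On the other hand G contains the 4-clique {0, 1, 2, 5}. A clique must lie in a single bag of any decomposition, so no decomposition can have width below 3. Therefore the treewidth is 3.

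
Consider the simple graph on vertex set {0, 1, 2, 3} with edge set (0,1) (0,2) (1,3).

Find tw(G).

A width-1 tree decomposition is:
Bags: B1 = {0, 1}  B2 = {1, 3}  B3 = {0, 2}
Tree: B1–B2, B1–B3
The largest bag has 2 vertices, giving width 1; this decomposition certifies tw(G) ≤ 1. Since G has at least one edge (e.g. 0–1), it is not an edgeless graph, so tw(G) ≥ 1. Combining the bounds, tw(G) = 1.

1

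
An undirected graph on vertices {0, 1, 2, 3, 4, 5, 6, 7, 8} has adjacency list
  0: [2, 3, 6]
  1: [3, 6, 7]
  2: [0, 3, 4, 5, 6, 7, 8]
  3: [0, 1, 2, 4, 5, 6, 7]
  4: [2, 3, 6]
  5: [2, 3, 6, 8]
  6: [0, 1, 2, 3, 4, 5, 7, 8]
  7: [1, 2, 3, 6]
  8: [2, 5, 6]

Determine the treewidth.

3

A width-3 tree decomposition is:
Bags: B1 = {2, 3, 5, 6}  B2 = {2, 3, 4, 6}  B3 = {0, 2, 3, 6}  B4 = {2, 3, 6, 7}  B5 = {2, 5, 6, 8}  B6 = {1, 3, 6, 7}
Tree: B1–B2, B1–B3, B3–B4, B1–B5, B4–B6
Each bag holds 4 vertices, so the decomposition has width 3, which upper-bounds the treewidth. On the other hand G contains the 4-clique {1, 3, 6, 7}. A clique must lie in a single bag of any decomposition, so no decomposition can have width below 3. Combining the bounds, tw(G) = 3.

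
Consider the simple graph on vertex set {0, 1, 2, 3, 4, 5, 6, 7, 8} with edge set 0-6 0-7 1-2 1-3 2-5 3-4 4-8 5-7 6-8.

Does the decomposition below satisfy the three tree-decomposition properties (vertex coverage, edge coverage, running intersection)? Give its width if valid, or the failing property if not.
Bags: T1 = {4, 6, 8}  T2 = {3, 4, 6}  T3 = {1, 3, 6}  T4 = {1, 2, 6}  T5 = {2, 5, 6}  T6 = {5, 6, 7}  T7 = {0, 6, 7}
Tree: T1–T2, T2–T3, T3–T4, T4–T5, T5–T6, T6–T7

Checking the three conditions: (i) the bags cover all of {0, 1, 2, 3, 4, 5, 6, 7, 8}; (ii) for each edge, some bag contains both endpoints; (iii) the bags containing any fixed vertex form a subtree. All hold, so the decomposition is valid with width 3 − 1 = 2.

Yes; width 2.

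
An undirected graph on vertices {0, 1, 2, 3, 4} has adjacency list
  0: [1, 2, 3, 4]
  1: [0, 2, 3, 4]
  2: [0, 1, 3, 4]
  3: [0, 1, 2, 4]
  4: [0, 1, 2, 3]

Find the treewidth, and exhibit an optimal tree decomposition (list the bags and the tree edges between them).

A single bag containing all 5 vertices is trivially a valid decomposition of width 4. Conversely, {0, 1, 2, 3, 4} is a clique of size 5, and the vertices of any clique must share a bag in every tree decomposition; so some bag has ≥ 5 vertices and tw(G) ≥ 4. The upper and lower bounds meet at 4, so that is the treewidth.

Treewidth 4.
One such decomposition:
Bags: B1 = {0, 1, 2, 3, 4}
Tree: (single bag)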